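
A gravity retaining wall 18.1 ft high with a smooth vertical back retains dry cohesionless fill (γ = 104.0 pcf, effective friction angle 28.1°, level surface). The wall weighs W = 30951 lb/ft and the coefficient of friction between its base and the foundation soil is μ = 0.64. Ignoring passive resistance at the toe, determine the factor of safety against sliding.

K_a = tan²(45° − 28.1°/2) = 0.3596.
P_a = ½K_aγH² = 0.5×0.3596×104.0×18.1² = 6126 lb/ft, acting at H/3 = 6.033 ft above the base.
FS_sliding = μW / P_a = 0.64×30951 / 6126 = 3.233.

3.23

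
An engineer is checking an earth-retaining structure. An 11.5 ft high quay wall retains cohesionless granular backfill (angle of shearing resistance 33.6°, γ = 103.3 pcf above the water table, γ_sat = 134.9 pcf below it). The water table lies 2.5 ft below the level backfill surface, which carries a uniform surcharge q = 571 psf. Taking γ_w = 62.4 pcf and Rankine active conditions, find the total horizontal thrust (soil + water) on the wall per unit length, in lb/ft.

K_a = tan²(45° − φ/2) = 0.2875.
γ' = 134.9 − 62.4 = 72.50 pcf. h₂ = H − d_w = 9.0 ft.
σ'_h: at surface K_a·q = 164.2; at WT K_a(q+γd_w) = 238.4; at base K_a(q+γd_w+γ'h₂) = 426.0 psf.
P₁ = ½(164.2+238.4)×2.5 = 503.2; P₂ = ½(238.4+426.0)×9.0 = 2990; P_w = ½γ_w h₂² = 2527.
Total = 503.2+2990+2527 = 6020 lb/ft.

6020 lb/ft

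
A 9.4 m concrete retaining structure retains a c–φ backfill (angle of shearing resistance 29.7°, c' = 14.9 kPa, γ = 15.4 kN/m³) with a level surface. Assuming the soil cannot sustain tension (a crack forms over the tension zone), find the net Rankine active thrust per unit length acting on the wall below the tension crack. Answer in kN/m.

95.7 kN/m

K_a = 0.3374; √K_a = 0.5808.
Tension-crack depth z_c = 2c/(γ√K_a) = 2×14.9/(15.4×0.5808) = 3.331 m.
σ_a at base = K_a γ H − 2c√K_a = 0.3374×15.4×9.4 − 2×14.9×0.5808 = 31.53 kPa.
P_a = ½ × 31.53 × (H − z_c) = 0.5×31.53×6.069 = 95.67 kN/m.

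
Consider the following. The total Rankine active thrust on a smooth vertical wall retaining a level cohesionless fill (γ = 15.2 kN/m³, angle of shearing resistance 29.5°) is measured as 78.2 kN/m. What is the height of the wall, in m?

K_a = 0.3401. P_a = ½ K_a γ H² ⇒ H = √(2P_a/(K_a γ)).
H = √(2×78.2/(0.3401×15.2)) = 5.500 m.

5.50 m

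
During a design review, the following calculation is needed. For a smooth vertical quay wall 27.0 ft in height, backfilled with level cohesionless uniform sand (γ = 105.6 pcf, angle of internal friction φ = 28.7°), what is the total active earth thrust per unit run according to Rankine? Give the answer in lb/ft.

13500 lb/ft

K_a = tan²(45° − φ/2) = 0.3511.
P_a = ½ K_a γ H² = 0.5 × 0.3511 × 105.6 × 27.0² = 13520 lb/ft.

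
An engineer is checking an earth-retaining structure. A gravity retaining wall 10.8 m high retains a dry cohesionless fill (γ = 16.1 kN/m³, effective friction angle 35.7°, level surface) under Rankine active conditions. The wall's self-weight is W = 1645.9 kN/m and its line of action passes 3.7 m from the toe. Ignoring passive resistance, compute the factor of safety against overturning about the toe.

6.85

K_a = tan²(45° − 35.7°/2) = 0.2630.
P_a = ½K_aγH² = 0.5×0.2630×16.1×10.8² = 246.9 kN/m, acting at H/3 = 3.600 m above the base.
Overturning moment M_o = P_a × H/3 = 246.9 × 3.600 = 889.0.
Resisting moment M_r = W × 3.7 = 1645.9 × 3.7 = 6090.
FS_overturning = M_r/M_o = 6090/889.0 = 6.850.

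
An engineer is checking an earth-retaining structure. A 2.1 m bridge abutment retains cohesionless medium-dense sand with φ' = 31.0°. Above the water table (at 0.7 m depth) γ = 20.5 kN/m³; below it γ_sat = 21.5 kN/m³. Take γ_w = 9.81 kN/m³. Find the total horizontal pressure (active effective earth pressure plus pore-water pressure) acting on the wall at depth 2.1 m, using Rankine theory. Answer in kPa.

23.6 kPa

K_a = (1 − sin φ)/(1 + sin φ) = 0.3201.
γ' = 21.5 − 9.81 = 11.69 kN/m³.
Effective vertical stress at 2.1 m: σ'_v = 20.5×0.7 + 11.69×1.40 = 30.72 kPa.
σ'_h = K_a σ'_v = 0.3201 × 30.72 = 9.832 kPa; u = γ_w × 1.40 = 13.73 kPa.
Total σ_h = 9.832 + 13.73 = 23.57 kPa.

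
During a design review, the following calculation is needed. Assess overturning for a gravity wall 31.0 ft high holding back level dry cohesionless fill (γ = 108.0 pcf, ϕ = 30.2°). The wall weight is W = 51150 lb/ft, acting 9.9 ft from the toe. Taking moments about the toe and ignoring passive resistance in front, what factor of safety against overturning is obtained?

K_a = tan²(45° − 30.2°/2) = 0.3307.
P_a = ½K_aγH² = 0.5×0.3307×108.0×31.0² = 17160 lb/ft, acting at H/3 = 10.33 ft above the base.
Overturning moment M_o = P_a × H/3 = 17160 × 10.33 = 177300.
Resisting moment M_r = W × 9.9 = 51150 × 9.9 = 506400.
FS_overturning = M_r/M_o = 506400/177300 = 2.856.

2.86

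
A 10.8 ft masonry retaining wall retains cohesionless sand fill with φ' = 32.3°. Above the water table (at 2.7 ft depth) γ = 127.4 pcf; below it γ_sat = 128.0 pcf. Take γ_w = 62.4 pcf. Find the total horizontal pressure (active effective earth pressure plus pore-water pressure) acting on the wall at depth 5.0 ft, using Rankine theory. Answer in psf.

294 psf

K_a = (1 − sin φ)/(1 + sin φ) = 0.3035.
γ' = 128.0 − 62.4 = 65.60 pcf.
Effective vertical stress at 5.0 ft: σ'_v = 127.4×2.7 + 65.60×2.30 = 494.9 psf.
σ'_h = K_a σ'_v = 0.3035 × 494.9 = 150.2 psf; u = γ_w × 2.30 = 143.5 psf.
Total σ_h = 150.2 + 143.5 = 293.7 psf.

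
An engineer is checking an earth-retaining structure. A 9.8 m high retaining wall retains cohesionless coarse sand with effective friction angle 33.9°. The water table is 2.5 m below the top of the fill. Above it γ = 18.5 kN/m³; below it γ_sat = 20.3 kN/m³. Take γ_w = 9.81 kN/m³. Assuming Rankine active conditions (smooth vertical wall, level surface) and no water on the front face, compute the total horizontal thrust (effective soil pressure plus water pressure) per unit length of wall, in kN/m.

K_a = tan²(45° − φ/2) = 0.2839.
γ' = 20.3 − 9.81 = 10.49 kN/m³. Depth below WT = 7.3 m.
σ'_h at WT = K_a γ d_w = 13.13 kPa; at base = 13.13 + K_a γ' × 7.3 = 34.87 kPa.
P₁ (0–2.5 m) = ½×13.13×2.5 = 16.41. P₂ (2.5–9.8 m) = ½(13.13+34.87)×7.3 = 175.2.
P_w = ½ γ_w h₂² = 0.5×9.81×7.3² = 261.4. Total = 16.41+175.2+261.4 = 453.0 kN/m.

453 kN/m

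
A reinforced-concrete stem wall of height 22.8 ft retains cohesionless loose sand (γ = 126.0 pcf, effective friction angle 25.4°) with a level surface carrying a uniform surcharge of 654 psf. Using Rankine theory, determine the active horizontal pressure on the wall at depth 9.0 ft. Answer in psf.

K_a = (1 − sin φ)/(1 + sin φ) = 0.3996.
σ_v = γz + q = 126.0 × 9.0 + 654 = 1788 psf.
σ_h = K_a σ_v = 0.3996 × 1788 = 714.6 psf.

715 psf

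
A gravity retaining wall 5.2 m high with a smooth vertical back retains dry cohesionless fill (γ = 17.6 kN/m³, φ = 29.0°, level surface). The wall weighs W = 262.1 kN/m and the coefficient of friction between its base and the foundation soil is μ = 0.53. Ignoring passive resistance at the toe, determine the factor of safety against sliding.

K_a = tan²(45° − 29.0°/2) = 0.3470.
P_a = ½K_aγH² = 0.5×0.3470×17.6×5.2² = 82.56 kN/m, acting at H/3 = 1.733 m above the base.
FS_sliding = μW / P_a = 0.53×262.1 / 82.56 = 1.683.

1.68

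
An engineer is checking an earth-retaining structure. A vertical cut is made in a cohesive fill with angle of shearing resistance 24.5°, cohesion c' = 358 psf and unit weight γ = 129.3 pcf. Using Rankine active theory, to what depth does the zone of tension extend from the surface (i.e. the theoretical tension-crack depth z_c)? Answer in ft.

K_a = tan²(45° − 24.5°/2) = 0.4137; √K_a = 0.6432.
The active pressure is zero where K_a γ z = 2c√K_a, so z_c = 2c/(γ√K_a) = 2×358/(129.3×0.6432) = 8.609 ft.

8.61 ft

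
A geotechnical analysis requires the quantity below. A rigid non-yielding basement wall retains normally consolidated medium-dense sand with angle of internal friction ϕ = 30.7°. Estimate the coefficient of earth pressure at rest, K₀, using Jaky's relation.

K₀ = 1 − sin φ' = 1 − sin 30.7° = 0.4895.

0.489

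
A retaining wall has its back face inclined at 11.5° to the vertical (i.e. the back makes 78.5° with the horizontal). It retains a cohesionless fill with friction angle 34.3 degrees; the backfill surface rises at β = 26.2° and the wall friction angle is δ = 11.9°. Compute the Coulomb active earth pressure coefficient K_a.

K_a = sin²(α+φ) / [sin²α · sin(α−δ) · (1 + √{sin(φ+δ)sin(φ−β) / (sin(α−δ)sin(α+β))})²].
With α = 78.5°, φ = 34.3°, δ = 11.9°, β = 26.2°: K_a = 0.5383.

0.538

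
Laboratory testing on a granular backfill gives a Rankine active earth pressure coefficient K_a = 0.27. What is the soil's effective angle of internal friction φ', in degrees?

K_a = tan²(45° − φ/2) ⇒ 45° − φ/2 = arctan(√0.27) = 27.46°.
φ = 2(45° − 27.46°) = 35.09°.

35.1°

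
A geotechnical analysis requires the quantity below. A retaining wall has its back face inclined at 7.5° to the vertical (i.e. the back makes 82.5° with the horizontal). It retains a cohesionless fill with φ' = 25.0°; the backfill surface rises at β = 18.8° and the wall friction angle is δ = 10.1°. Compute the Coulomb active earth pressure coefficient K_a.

K_a = sin²(α+φ) / [sin²α · sin(α−δ) · (1 + √{sin(φ+δ)sin(φ−β) / (sin(α−δ)sin(α+β))})²].
With α = 82.5°, φ = 25.0°, δ = 10.1°, β = 18.8°: K_a = 0.6137.

0.614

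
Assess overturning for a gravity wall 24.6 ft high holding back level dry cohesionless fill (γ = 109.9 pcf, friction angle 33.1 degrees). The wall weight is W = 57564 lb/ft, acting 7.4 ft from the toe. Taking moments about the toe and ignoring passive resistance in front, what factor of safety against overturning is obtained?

K_a = tan²(45° − 33.1°/2) = 0.2936.
P_a = ½K_aγH² = 0.5×0.2936×109.9×24.6² = 9762 lb/ft, acting at H/3 = 8.200 ft above the base.
Overturning moment M_o = P_a × H/3 = 9762 × 8.200 = 80050.
Resisting moment M_r = W × 7.4 = 57564 × 7.4 = 426000.
FS_overturning = M_r/M_o = 426000/80050 = 5.321.

5.32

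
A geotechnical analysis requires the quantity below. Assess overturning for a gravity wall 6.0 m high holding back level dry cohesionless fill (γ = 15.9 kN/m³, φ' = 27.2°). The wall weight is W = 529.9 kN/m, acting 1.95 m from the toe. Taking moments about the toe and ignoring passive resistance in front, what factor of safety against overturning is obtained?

K_a = tan²(45° − 27.2°/2) = 0.3726.
P_a = ½K_aγH² = 0.5×0.3726×15.9×6.0² = 106.6 kN/m, acting at H/3 = 2.000 m above the base.
Overturning moment M_o = P_a × H/3 = 106.6 × 2.000 = 213.3.
Resisting moment M_r = W × 1.95 = 529.9 × 1.95 = 1033.
FS_overturning = M_r/M_o = 1033/213.3 = 4.845.

4.85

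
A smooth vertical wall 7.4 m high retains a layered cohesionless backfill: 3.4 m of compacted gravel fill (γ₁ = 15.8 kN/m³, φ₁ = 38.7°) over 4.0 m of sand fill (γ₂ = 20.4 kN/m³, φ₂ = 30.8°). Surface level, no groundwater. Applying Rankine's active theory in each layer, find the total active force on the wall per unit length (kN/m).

143 kN/m

K_a1 = tan²(45°−38.7°/2) = 0.2306; K_a2 = tan²(45°−30.8°/2) = 0.3227.
Layer 1: σ at base = K_a1 γ₁ h₁ = 12.39 kPa; P₁ = ½×12.39×3.4 = 21.06.
Layer 2: σ_v at top = γ₁h₁ = 53.72; σ_h top = K_a2×53.72 = 17.34; σ_h base = K_a2×(53.72+20.4×4.0) = 43.67.
P₂ = ½(17.34+43.67)×4.0 = 122.0. Total P_a = 21.06+122.0 = 143.1 kN/m.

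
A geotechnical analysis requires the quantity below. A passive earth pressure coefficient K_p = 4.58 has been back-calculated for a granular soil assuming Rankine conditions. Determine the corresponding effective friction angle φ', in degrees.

K_p = (1+sin φ)/(1−sin φ) ⇒ sin φ = (K_p − 1)/(K_p + 1) = 0.6416.
φ = arcsin(0.6416) = 39.91°.

39.9°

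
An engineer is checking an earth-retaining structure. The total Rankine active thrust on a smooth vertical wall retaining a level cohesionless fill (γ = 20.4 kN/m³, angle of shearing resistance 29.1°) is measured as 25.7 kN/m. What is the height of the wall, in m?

K_a = 0.3456. P_a = ½ K_a γ H² ⇒ H = √(2P_a/(K_a γ)).
H = √(2×25.7/(0.3456×20.4)) = 2.700 m.

2.70 m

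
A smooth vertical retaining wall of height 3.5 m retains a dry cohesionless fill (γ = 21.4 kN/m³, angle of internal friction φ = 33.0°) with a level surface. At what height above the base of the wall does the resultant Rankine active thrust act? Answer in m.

1.17 m

K_a = 0.2948.
The pressure distribution is triangular, so the resultant acts at H/3 above the base = 3.5/3 = 1.167 m.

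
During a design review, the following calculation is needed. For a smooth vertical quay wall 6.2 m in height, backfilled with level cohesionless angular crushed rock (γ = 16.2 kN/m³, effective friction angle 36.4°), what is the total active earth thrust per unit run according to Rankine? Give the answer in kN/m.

79.4 kN/m

K_a = tan²(45° − φ/2) = 0.2552.
P_a = ½ K_a γ H² = 0.5 × 0.2552 × 16.2 × 6.2² = 79.45 kN/m.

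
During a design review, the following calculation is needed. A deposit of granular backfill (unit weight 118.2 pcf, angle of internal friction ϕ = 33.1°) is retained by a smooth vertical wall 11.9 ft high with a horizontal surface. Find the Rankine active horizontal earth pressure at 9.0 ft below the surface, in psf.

312 psf

K_a = (1 − sin φ)/(1 + sin φ) = 0.2936.
σ_h = K_a γ z = 0.2936 × 118.2 × 9.0 = 312.3 psf.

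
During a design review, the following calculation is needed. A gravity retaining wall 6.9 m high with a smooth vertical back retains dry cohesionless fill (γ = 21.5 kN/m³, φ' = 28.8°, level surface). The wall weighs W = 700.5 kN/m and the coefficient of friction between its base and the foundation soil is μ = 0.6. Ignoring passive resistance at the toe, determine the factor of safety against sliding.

K_a = tan²(45° − 28.8°/2) = 0.3498.
P_a = ½K_aγH² = 0.5×0.3498×21.5×6.9² = 179.0 kN/m, acting at H/3 = 2.300 m above the base.
FS_sliding = μW / P_a = 0.6×700.5 / 179.0 = 2.348.

2.35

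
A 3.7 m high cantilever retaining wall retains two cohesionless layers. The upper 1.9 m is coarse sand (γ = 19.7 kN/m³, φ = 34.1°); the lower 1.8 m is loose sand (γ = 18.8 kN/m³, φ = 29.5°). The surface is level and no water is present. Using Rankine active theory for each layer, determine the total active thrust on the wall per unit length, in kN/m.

43.3 kN/m

K_a1 = tan²(45°−34.1°/2) = 0.2815; K_a2 = tan²(45°−29.5°/2) = 0.3401.
Layer 1: σ at base = K_a1 γ₁ h₁ = 10.54 kPa; P₁ = ½×10.54×1.9 = 10.01.
Layer 2: σ_v at top = γ₁h₁ = 37.43; σ_h top = K_a2×37.43 = 12.73; σ_h base = K_a2×(37.43+18.8×1.8) = 24.24.
P₂ = ½(12.73+24.24)×1.8 = 33.27. Total P_a = 10.01+33.27 = 43.28 kN/m.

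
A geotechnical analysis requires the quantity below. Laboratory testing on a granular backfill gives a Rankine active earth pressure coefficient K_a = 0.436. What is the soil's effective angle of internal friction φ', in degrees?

K_a = tan²(45° − φ/2) ⇒ 45° − φ/2 = arctan(√0.436) = 33.44°.
φ = 2(45° − 33.44°) = 23.13°.

23.1°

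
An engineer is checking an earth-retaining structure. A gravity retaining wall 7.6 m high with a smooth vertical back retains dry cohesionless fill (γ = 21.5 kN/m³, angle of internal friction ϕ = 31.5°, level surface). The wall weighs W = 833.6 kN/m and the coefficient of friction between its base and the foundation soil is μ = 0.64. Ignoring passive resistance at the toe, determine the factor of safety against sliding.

K_a = tan²(45° − 31.5°/2) = 0.3136.
P_a = ½K_aγH² = 0.5×0.3136×21.5×7.6² = 194.7 kN/m, acting at H/3 = 2.533 m above the base.
FS_sliding = μW / P_a = 0.64×833.6 / 194.7 = 2.740.

2.74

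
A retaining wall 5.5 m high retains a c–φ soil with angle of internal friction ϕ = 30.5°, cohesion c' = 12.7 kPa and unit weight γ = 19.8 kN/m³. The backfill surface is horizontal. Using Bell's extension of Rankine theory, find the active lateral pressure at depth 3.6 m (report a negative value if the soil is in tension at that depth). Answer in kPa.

K_a = (1 − sin φ)/(1 + sin φ) = 0.3267.
σ_a = K_a γ z − 2c√K_a = 0.3267×19.8×3.6 − 2×12.7×0.5715 = 8.767 kPa.

8.77 kPa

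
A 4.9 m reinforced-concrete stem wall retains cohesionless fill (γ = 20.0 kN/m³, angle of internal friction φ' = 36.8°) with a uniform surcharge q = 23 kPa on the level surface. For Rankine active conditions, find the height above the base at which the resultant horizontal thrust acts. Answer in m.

K_a = 0.2508.
Triangular part P₁ = ½K_aγH² = 60.21 at H/3 = 1.633 m; rectangular part P₂ = K_a q H = 28.26 at H/2 = 2.450 m.
ȳ = (P₁·1.633 + P₂·2.450)/(P₁+P₂) = 1.894 m.

1.89 m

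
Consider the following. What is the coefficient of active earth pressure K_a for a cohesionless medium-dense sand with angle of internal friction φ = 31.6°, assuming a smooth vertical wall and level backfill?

0.312

K_a = tan²(45° − φ/2) = tan²(29.20°) = 0.3123.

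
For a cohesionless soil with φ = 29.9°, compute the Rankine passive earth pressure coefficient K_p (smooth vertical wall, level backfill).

2.99

K_p = (1 + sin φ)/(1 − sin φ) = tan²(45° + 29.9°/2) = 2.988.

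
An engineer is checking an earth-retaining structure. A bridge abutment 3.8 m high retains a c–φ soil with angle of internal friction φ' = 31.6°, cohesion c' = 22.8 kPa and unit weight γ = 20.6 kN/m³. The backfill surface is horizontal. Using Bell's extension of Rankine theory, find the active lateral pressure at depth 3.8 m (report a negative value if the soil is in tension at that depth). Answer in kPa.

K_a = (1 − sin φ)/(1 + sin φ) = 0.3123.
σ_a = K_a γ z − 2c√K_a = 0.3123×20.6×3.8 − 2×22.8×0.5589 = -1.034 kPa.

-1.03 kPa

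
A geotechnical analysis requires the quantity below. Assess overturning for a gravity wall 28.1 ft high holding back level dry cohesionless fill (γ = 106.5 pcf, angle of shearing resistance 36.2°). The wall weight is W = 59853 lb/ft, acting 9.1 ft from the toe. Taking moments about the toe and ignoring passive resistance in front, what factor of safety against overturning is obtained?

5.37

K_a = tan²(45° − 36.2°/2) = 0.2574.
P_a = ½K_aγH² = 0.5×0.2574×106.5×28.1² = 10820 lb/ft, acting at H/3 = 9.367 ft above the base.
Overturning moment M_o = P_a × H/3 = 10820 × 9.367 = 101400.
Resisting moment M_r = W × 9.1 = 59853 × 9.1 = 544700.
FS_overturning = M_r/M_o = 544700/101400 = 5.373.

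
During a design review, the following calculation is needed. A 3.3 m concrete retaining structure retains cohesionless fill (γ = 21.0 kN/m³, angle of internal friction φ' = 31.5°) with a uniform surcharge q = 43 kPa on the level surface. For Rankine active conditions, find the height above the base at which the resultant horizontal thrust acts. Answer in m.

1.40 m

K_a = 0.3136.
Triangular part P₁ = ½K_aγH² = 35.86 at H/3 = 1.100 m; rectangular part P₂ = K_a q H = 44.50 at H/2 = 1.650 m.
ȳ = (P₁·1.100 + P₂·1.650)/(P₁+P₂) = 1.405 m.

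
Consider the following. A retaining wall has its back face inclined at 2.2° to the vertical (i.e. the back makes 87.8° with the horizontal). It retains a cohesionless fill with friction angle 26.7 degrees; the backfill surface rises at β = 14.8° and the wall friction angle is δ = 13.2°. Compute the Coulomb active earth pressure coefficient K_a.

K_a = sin²(α+φ) / [sin²α · sin(α−δ) · (1 + √{sin(φ+δ)sin(φ−β) / (sin(α−δ)sin(α+β))})²].
With α = 87.8°, φ = 26.7°, δ = 13.2°, β = 14.8°: K_a = 0.4550.

0.455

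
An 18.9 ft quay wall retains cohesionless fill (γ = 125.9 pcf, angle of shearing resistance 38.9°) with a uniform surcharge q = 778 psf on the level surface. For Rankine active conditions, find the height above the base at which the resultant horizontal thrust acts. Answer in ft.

K_a = 0.2285.
Triangular part P₁ = ½K_aγH² = 5139 at H/3 = 6.300 ft; rectangular part P₂ = K_a q H = 3360 at H/2 = 9.450 ft.
ȳ = (P₁·6.300 + P₂·9.450)/(P₁+P₂) = 7.545 ft.

7.55 ft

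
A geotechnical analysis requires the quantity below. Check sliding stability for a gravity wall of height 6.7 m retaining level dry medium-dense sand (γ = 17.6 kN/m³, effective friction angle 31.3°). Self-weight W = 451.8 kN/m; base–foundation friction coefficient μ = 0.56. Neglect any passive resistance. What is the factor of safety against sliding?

K_a = tan²(45° − 31.3°/2) = 0.3162.
P_a = ½K_aγH² = 0.5×0.3162×17.6×6.7² = 124.9 kN/m, acting at H/3 = 2.233 m above the base.
FS_sliding = μW / P_a = 0.56×451.8 / 124.9 = 2.025.

2.03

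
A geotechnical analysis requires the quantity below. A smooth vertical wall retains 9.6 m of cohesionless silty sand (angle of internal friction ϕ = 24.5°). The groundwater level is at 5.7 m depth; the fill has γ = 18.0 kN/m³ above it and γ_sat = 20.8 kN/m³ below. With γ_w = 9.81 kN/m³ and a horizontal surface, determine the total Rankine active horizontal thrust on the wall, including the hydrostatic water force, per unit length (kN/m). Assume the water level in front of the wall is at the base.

396 kN/m

K_a = tan²(45° − φ/2) = 0.4137.
γ' = 20.8 − 9.81 = 10.99 kN/m³. Depth below WT = 3.9 m.
σ'_h at WT = K_a γ d_w = 42.45 kPa; at base = 42.45 + K_a γ' × 3.9 = 60.18 kPa.
P₁ (0–5.7 m) = ½×42.45×5.7 = 121.0. P₂ (5.7–9.6 m) = ½(42.45+60.18)×3.9 = 200.1.
P_w = ½ γ_w h₂² = 0.5×9.81×3.9² = 74.61. Total = 121.0+200.1+74.61 = 395.7 kN/m.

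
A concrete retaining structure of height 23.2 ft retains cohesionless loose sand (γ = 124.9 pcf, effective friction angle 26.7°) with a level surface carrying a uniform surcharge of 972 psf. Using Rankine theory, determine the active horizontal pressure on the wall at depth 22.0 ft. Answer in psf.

1410 psf

K_a = (1 − sin φ)/(1 + sin φ) = 0.3800.
σ_v = γz + q = 124.9 × 22.0 + 972 = 3720 psf.
σ_h = K_a σ_v = 0.3800 × 3720 = 1413 psf.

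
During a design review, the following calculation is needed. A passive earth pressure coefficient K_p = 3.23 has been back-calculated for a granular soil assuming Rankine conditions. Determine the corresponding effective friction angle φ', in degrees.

K_p = (1+sin φ)/(1−sin φ) ⇒ sin φ = (K_p − 1)/(K_p + 1) = 0.5272.
φ = arcsin(0.5272) = 31.82°.

31.8°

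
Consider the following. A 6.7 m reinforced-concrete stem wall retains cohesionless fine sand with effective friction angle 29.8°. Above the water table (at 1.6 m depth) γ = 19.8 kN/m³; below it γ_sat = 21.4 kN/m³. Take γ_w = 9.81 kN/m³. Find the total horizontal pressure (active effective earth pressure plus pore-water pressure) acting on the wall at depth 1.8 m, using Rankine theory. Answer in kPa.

K_a = (1 − sin φ)/(1 + sin φ) = 0.3360.
γ' = 21.4 − 9.81 = 11.59 kN/m³.
Effective vertical stress at 1.8 m: σ'_v = 19.8×1.6 + 11.59×0.200 = 34.00 kPa.
σ'_h = K_a σ'_v = 0.3360 × 34.00 = 11.42 kPa; u = γ_w × 0.200 = 1.962 kPa.
Total σ_h = 11.42 + 1.962 = 13.39 kPa.

13.4 kPa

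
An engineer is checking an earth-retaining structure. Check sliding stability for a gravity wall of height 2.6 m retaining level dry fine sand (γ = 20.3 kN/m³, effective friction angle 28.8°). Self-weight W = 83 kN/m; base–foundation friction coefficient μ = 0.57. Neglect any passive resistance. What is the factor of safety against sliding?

1.97

K_a = tan²(45° − 28.8°/2) = 0.3498.
P_a = ½K_aγH² = 0.5×0.3498×20.3×2.6² = 24.00 kN/m, acting at H/3 = 0.8667 m above the base.
FS_sliding = μW / P_a = 0.57×83 / 24.00 = 1.971.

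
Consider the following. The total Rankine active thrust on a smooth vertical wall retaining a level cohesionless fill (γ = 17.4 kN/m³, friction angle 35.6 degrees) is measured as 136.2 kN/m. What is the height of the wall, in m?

7.70 m

K_a = 0.2641. P_a = ½ K_a γ H² ⇒ H = √(2P_a/(K_a γ)).
H = √(2×136.2/(0.2641×17.4)) = 7.699 m.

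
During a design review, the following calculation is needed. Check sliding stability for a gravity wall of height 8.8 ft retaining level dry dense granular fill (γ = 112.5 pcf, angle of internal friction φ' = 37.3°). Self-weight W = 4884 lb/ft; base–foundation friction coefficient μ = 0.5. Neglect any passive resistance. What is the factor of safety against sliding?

2.29

K_a = tan²(45° − 37.3°/2) = 0.2453.
P_a = ½K_aγH² = 0.5×0.2453×112.5×8.8² = 1069 lb/ft, acting at H/3 = 2.933 ft above the base.
FS_sliding = μW / P_a = 0.5×4884 / 1069 = 2.285.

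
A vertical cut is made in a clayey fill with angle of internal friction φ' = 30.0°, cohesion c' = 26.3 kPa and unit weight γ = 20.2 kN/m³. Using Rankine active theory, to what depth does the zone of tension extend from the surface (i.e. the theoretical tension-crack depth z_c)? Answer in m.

4.51 m

K_a = tan²(45° − 30.0°/2) = 0.3333; √K_a = 0.5774.
The active pressure is zero where K_a γ z = 2c√K_a, so z_c = 2c/(γ√K_a) = 2×26.3/(20.2×0.5774) = 4.510 m.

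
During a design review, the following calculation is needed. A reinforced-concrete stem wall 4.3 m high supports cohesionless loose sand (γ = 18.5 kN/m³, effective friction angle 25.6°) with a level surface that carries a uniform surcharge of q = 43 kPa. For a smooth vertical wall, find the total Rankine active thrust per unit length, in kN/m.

141 kN/m

K_a = tan²(45° − φ/2) = 0.3966.
Soil triangle: ½ K_a γ H² = 0.5×0.3966×18.5×4.3² = 67.83 kN/m.
Surcharge rectangle: K_a q H = 0.3966×43×4.3 = 73.32 kN/m.
Total = 67.83 + 73.32 = 141.2 kN/m.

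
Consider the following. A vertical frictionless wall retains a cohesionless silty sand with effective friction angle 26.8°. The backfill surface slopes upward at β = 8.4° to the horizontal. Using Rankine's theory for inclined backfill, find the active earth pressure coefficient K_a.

K_a = cos β · (cos β − √(cos²β − cos²φ)) / (cos β + √(cos²β − cos²φ)).
cos β = 0.9893, cos φ = 0.8926, √(cos²β − cos²φ) = 0.4266.
K_a = 0.9893 × (0.9893 − 0.4266)/(0.9893 + 0.4266) = 0.3932.

0.393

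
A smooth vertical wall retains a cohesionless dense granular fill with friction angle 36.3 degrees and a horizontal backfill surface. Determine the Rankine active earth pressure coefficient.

K_a = (1 − sin φ)/(1 + sin φ) = (1 − sin 36.3°)/(1 + sin 36.3°) = 0.2563.

0.256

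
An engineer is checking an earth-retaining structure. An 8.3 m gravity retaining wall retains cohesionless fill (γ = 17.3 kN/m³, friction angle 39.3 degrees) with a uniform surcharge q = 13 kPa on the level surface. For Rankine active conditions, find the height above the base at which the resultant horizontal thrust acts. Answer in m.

2.98 m

K_a = 0.2245.
Triangular part P₁ = ½K_aγH² = 133.8 at H/3 = 2.767 m; rectangular part P₂ = K_a q H = 24.22 at H/2 = 4.150 m.
ȳ = (P₁·2.767 + P₂·4.150)/(P₁+P₂) = 2.979 m.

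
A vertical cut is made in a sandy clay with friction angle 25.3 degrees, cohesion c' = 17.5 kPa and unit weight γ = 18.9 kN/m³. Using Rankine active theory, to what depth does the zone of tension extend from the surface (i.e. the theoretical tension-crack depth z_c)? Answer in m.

K_a = tan²(45° − 25.3°/2) = 0.4012; √K_a = 0.6334.
The active pressure is zero where K_a γ z = 2c√K_a, so z_c = 2c/(γ√K_a) = 2×17.5/(18.9×0.6334) = 2.924 m.

2.92 m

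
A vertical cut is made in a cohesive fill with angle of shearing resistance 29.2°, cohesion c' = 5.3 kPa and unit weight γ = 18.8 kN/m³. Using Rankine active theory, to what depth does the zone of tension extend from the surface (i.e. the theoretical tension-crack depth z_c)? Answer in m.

0.961 m

K_a = tan²(45° − 29.2°/2) = 0.3442; √K_a = 0.5867.
The active pressure is zero where K_a γ z = 2c√K_a, so z_c = 2c/(γ√K_a) = 2×5.3/(18.8×0.5867) = 0.9610 m.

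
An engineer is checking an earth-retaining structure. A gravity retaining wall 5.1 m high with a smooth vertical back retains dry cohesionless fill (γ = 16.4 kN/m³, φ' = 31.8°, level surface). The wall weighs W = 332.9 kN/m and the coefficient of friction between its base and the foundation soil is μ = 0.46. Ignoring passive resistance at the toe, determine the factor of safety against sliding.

2.32

K_a = tan²(45° − 31.8°/2) = 0.3098.
P_a = ½K_aγH² = 0.5×0.3098×16.4×5.1² = 66.07 kN/m, acting at H/3 = 1.700 m above the base.
FS_sliding = μW / P_a = 0.46×332.9 / 66.07 = 2.318.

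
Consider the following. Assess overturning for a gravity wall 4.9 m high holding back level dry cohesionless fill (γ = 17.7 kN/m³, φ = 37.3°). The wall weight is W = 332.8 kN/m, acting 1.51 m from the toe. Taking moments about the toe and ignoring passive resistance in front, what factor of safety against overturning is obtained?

5.90

K_a = tan²(45° − 37.3°/2) = 0.2453.
P_a = ½K_aγH² = 0.5×0.2453×17.7×4.9² = 52.13 kN/m, acting at H/3 = 1.633 m above the base.
Overturning moment M_o = P_a × H/3 = 52.13 × 1.633 = 85.15.
Resisting moment M_r = W × 1.51 = 332.8 × 1.51 = 502.5.
FS_overturning = M_r/M_o = 502.5/85.15 = 5.902.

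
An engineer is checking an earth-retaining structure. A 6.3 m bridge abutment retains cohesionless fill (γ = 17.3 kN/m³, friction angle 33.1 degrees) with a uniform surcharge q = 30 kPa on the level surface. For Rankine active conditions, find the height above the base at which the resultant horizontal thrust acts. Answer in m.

2.47 m

K_a = 0.2936.
Triangular part P₁ = ½K_aγH² = 100.8 at H/3 = 2.100 m; rectangular part P₂ = K_a q H = 55.49 at H/2 = 3.150 m.
ȳ = (P₁·2.100 + P₂·3.150)/(P₁+P₂) = 2.473 m.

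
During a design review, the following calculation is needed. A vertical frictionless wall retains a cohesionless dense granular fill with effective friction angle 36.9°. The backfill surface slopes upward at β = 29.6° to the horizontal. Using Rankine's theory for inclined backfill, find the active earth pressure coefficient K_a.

0.379

K_a = cos β · (cos β − √(cos²β − cos²φ)) / (cos β + √(cos²β − cos²φ)).
cos β = 0.8695, cos φ = 0.7997, √(cos²β − cos²φ) = 0.3414.
K_a = 0.8695 × (0.8695 − 0.3414)/(0.8695 + 0.3414) = 0.3792.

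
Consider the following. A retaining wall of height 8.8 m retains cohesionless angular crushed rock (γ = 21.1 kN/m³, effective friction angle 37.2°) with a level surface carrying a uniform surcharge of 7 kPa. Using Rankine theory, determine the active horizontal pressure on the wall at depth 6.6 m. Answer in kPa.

K_a = (1 − sin φ)/(1 + sin φ) = 0.2464.
σ_v = γz + q = 21.1 × 6.6 + 7 = 146.3 kPa.
σ_h = K_a σ_v = 0.2464 × 146.3 = 36.04 kPa.

36.0 kPa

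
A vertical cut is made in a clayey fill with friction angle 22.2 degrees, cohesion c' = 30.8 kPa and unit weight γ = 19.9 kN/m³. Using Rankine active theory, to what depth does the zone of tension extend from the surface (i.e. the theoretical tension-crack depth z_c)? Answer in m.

4.61 m

K_a = tan²(45° − 22.2°/2) = 0.4515; √K_a = 0.6720.
The active pressure is zero where K_a γ z = 2c√K_a, so z_c = 2c/(γ√K_a) = 2×30.8/(19.9×0.6720) = 4.607 m.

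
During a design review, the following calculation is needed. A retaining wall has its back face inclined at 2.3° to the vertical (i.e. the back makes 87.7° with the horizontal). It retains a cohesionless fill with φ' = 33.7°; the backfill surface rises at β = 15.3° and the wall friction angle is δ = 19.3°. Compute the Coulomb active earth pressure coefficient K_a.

K_a = sin²(α+φ) / [sin²α · sin(α−δ) · (1 + √{sin(φ+δ)sin(φ−β) / (sin(α−δ)sin(α+β))})²].
With α = 87.7°, φ = 33.7°, δ = 19.3°, β = 15.3°: K_a = 0.3364.

0.336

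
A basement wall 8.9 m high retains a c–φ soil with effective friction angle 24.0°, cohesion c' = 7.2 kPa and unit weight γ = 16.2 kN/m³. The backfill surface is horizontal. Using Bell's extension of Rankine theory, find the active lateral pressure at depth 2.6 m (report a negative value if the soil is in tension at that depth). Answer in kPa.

K_a = (1 − sin φ)/(1 + sin φ) = 0.4217.
σ_a = K_a γ z − 2c√K_a = 0.4217×16.2×2.6 − 2×7.2×0.6494 = 8.412 kPa.

8.41 kPa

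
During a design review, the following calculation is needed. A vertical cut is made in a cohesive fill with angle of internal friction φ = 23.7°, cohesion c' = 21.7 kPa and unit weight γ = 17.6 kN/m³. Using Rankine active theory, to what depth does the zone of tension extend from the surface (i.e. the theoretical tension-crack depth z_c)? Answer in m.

3.78 m

K_a = tan²(45° − 23.7°/2) = 0.4266; √K_a = 0.6531.
The active pressure is zero where K_a γ z = 2c√K_a, so z_c = 2c/(γ√K_a) = 2×21.7/(17.6×0.6531) = 3.775 m.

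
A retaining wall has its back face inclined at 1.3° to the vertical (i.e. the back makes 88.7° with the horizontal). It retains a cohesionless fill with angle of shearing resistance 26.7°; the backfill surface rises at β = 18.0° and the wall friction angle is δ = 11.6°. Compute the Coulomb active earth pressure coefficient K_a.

K_a = sin²(α+φ) / [sin²α · sin(α−δ) · (1 + √{sin(φ+δ)sin(φ−β) / (sin(α−δ)sin(α+β))})²].
With α = 88.7°, φ = 26.7°, δ = 11.6°, β = 18.0°: K_a = 0.4830.

0.483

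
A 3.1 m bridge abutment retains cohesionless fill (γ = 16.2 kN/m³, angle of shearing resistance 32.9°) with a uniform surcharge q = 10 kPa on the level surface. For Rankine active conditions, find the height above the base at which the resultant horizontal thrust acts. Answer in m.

K_a = 0.2960.
Triangular part P₁ = ½K_aγH² = 23.04 at H/3 = 1.033 m; rectangular part P₂ = K_a q H = 9.177 at H/2 = 1.550 m.
ȳ = (P₁·1.033 + P₂·1.550)/(P₁+P₂) = 1.180 m.

1.18 m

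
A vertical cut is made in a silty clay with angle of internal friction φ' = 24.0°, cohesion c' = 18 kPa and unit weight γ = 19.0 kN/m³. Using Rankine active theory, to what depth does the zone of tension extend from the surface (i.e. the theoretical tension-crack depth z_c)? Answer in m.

2.92 m

K_a = tan²(45° − 24.0°/2) = 0.4217; √K_a = 0.6494.
The active pressure is zero where K_a γ z = 2c√K_a, so z_c = 2c/(γ√K_a) = 2×18/(19.0×0.6494) = 2.918 m.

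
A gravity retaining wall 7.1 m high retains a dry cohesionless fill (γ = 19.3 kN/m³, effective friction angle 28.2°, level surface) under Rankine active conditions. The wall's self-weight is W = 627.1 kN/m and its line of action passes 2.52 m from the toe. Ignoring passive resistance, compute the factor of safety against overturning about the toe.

K_a = tan²(45° − 28.2°/2) = 0.3582.
P_a = ½K_aγH² = 0.5×0.3582×19.3×7.1² = 174.2 kN/m, acting at H/3 = 2.367 m above the base.
Overturning moment M_o = P_a × H/3 = 174.2 × 2.367 = 412.4.
Resisting moment M_r = W × 2.52 = 627.1 × 2.52 = 1580.
FS_overturning = M_r/M_o = 1580/412.4 = 3.832.

3.83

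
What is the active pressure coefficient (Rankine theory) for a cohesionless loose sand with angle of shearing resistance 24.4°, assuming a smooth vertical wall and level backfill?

0.415

K_a = (1 − sin φ)/(1 + sin φ) = (1 − sin 24.4°)/(1 + sin 24.4°) = 0.4153.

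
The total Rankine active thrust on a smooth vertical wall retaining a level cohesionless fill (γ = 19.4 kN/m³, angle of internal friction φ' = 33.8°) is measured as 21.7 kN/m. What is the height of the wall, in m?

K_a = 0.2851. P_a = ½ K_a γ H² ⇒ H = √(2P_a/(K_a γ)).
H = √(2×21.7/(0.2851×19.4)) = 2.801 m.

2.80 m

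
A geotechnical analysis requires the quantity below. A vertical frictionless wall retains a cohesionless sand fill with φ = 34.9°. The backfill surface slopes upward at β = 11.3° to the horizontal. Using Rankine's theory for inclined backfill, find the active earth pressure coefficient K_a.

K_a = cos β · (cos β − √(cos²β − cos²φ)) / (cos β + √(cos²β − cos²φ)).
cos β = 0.9806, cos φ = 0.8202, √(cos²β − cos²φ) = 0.5375.
K_a = 0.9806 × (0.9806 − 0.5375)/(0.9806 + 0.5375) = 0.2862.

0.286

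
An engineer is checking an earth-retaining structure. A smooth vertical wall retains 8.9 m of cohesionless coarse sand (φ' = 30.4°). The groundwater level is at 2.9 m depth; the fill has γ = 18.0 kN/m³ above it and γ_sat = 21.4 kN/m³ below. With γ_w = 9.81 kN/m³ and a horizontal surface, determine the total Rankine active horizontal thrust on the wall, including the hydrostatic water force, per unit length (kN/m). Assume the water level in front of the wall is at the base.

K_a = tan²(45° − φ/2) = 0.3280.
γ' = 21.4 − 9.81 = 11.59 kN/m³. Depth below WT = 6.0 m.
σ'_h at WT = K_a γ d_w = 17.12 kPa; at base = 17.12 + K_a γ' × 6.0 = 39.93 kPa.
P₁ (0–2.9 m) = ½×17.12×2.9 = 24.83. P₂ (2.9–8.9 m) = ½(17.12+39.93)×6.0 = 171.2.
P_w = ½ γ_w h₂² = 0.5×9.81×6.0² = 176.6. Total = 24.83+171.2+176.6 = 372.6 kN/m.

373 kN/m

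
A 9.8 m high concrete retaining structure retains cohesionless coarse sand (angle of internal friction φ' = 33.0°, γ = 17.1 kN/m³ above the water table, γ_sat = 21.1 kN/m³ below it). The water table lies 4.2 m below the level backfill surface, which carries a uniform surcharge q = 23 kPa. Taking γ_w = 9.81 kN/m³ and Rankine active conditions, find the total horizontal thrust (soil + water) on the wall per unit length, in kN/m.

K_a = tan²(45° − φ/2) = 0.2948.
γ' = 21.1 − 9.81 = 11.29 kN/m³. h₂ = H − d_w = 5.6 m.
σ'_h: at surface K_a·q = 6.780; at WT K_a(q+γd_w) = 27.95; at base K_a(q+γd_w+γ'h₂) = 46.59 kPa.
P₁ = ½(6.780+27.95)×4.2 = 72.94; P₂ = ½(27.95+46.59)×5.6 = 208.7; P_w = ½γ_w h₂² = 153.8.
Total = 72.94+208.7+153.8 = 435.5 kN/m.

435 kN/m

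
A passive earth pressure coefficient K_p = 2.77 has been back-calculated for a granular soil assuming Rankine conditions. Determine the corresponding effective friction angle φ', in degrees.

K_p = (1+sin φ)/(1−sin φ) ⇒ sin φ = (K_p − 1)/(K_p + 1) = 0.4695.
φ = arcsin(0.4695) = 28.00°.

28.0°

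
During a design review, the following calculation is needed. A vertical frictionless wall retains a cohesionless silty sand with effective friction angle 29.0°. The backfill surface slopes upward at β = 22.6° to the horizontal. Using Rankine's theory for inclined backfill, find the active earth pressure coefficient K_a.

K_a = cos β · (cos β − √(cos²β − cos²φ)) / (cos β + √(cos²β − cos²φ)).
cos β = 0.9232, cos φ = 0.8746, √(cos²β − cos²φ) = 0.2956.
K_a = 0.9232 × (0.9232 − 0.2956)/(0.9232 + 0.2956) = 0.4754.

0.475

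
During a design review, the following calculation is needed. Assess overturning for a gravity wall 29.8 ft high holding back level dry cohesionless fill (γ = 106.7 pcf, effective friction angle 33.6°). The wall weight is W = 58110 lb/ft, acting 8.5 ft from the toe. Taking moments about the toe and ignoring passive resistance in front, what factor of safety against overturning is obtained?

K_a = tan²(45° − 33.6°/2) = 0.2875.
P_a = ½K_aγH² = 0.5×0.2875×106.7×29.8² = 13620 lb/ft, acting at H/3 = 9.933 ft above the base.
Overturning moment M_o = P_a × H/3 = 13620 × 9.933 = 135300.
Resisting moment M_r = W × 8.5 = 58110 × 8.5 = 493900.
FS_overturning = M_r/M_o = 493900/135300 = 3.651.

3.65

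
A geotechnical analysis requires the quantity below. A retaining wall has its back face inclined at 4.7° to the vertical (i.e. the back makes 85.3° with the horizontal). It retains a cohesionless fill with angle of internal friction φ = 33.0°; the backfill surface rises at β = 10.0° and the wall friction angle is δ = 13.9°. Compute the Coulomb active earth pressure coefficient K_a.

0.343

K_a = sin²(α+φ) / [sin²α · sin(α−δ) · (1 + √{sin(φ+δ)sin(φ−β) / (sin(α−δ)sin(α+β))})²].
With α = 85.3°, φ = 33.0°, δ = 13.9°, β = 10.0°: K_a = 0.3428.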